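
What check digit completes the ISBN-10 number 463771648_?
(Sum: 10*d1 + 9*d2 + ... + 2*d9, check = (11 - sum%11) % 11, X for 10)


Weighted sum: 266
266 mod 11 = 2

Check digit: 9


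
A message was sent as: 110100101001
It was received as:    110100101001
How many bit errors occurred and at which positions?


XOR: 000000000000

0 errors (received matches sent)


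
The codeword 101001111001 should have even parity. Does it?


Number of 1s: 7

No, parity error (7 ones)


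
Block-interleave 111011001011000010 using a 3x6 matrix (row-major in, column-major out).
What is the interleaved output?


Matrix:
  111011
  001011
  000010
Read columns: 100100110000111110

100100110000111110


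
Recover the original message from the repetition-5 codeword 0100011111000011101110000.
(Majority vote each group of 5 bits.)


Groups: 01000, 11111, 00001, 11011, 10000
Majority votes: 01010

01010


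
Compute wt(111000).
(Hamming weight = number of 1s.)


Counting 1s in 111000

3


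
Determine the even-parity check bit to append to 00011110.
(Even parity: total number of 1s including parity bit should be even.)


Number of 1s in data: 4
Parity bit: 0

0


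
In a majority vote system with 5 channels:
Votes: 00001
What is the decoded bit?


Ones: 1 out of 5
Threshold: 3

0 (1/5 voted 1)


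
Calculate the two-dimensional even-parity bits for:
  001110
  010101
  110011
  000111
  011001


Row parities: 11011
Column parities: 110110

Row P: 11011, Col P: 110110, Corner: 0


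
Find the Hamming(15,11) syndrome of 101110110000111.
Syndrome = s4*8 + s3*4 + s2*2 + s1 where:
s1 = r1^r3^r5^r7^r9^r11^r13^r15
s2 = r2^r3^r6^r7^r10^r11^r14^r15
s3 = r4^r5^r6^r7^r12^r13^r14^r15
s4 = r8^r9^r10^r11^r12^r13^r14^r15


s1=0, s2=0, s3=0, s4=0

Syndrome = 0 (no error)


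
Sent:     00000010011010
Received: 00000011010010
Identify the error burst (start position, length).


XOR: 00000001001000

Burst at position 7, length 4


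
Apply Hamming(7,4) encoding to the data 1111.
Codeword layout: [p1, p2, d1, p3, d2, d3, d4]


Parity bits: p1=1, p2=1, p3=1

1111111


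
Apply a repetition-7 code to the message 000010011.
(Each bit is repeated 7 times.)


Each bit -> 7 copies

000000000000000000000000000011111110000000000000011111111111111


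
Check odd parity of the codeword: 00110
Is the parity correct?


Number of 1s: 2

No, parity error (2 ones)


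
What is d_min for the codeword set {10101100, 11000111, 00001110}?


Comparing all pairs, minimum distance: 3
Can detect 2 errors, correct 1 errors

3


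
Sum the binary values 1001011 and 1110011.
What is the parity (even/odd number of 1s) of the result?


1001011 = 75
1110011 = 115
Sum = 190 = 10111110
1s count = 6

even parity (6 ones in 10111110)


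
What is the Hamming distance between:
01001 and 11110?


XOR: 10111
Count of 1s: 4

4


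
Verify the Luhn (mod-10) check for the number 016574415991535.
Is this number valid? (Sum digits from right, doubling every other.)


Luhn sum = 71
71 mod 10 = 1

Invalid (Luhn sum mod 10 = 1)


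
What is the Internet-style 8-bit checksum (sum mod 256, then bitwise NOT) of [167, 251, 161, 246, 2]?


Sum = 827 mod 256 = 59
Complement = 196

196


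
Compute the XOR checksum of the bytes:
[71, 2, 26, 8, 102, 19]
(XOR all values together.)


XOR chain: 71 ^ 2 ^ 26 ^ 8 ^ 102 ^ 19 = 34

34


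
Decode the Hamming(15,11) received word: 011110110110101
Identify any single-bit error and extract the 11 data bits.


Syndrome = 12: error at position 12

Data: 11010111101 (corrected bit 12)


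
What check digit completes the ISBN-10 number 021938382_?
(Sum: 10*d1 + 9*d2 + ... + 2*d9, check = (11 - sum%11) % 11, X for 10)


Weighted sum: 187
187 mod 11 = 0

Check digit: 0


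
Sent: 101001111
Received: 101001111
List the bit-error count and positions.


XOR: 000000000

0 errors (received matches sent)


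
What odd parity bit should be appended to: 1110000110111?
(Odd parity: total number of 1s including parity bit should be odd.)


Number of 1s in data: 8
Parity bit: 1

1


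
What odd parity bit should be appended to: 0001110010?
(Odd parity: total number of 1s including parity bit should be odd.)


Number of 1s in data: 4
Parity bit: 1

1


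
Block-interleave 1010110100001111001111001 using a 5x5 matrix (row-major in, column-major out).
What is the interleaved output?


Matrix:
  10101
  10100
  00111
  10011
  11001
Read columns: 1101100001111000011010111

1101100001111000011010111


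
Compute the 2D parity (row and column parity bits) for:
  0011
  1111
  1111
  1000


Row parities: 0001
Column parities: 1011

Row P: 0001, Col P: 1011, Corner: 1


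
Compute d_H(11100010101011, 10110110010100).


XOR: 01010100111111
Count of 1s: 9

9


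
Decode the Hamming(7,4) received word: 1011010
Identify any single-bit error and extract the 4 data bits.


Syndrome = 0: no error detected

Data: 1010 (no errors)


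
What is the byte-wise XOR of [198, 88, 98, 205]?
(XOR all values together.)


XOR chain: 198 ^ 88 ^ 98 ^ 205 = 49

49


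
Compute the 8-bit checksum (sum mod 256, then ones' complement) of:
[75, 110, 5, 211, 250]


Sum = 651 mod 256 = 139
Complement = 116

116


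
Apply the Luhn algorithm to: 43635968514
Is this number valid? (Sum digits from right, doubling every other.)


Luhn sum = 60
60 mod 10 = 0

Valid (Luhn sum mod 10 = 0)


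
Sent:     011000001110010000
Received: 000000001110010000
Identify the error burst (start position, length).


XOR: 011000000000000000

Burst at position 1, length 2


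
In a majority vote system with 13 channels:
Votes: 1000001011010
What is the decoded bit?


Ones: 5 out of 13
Threshold: 7

0 (5/13 voted 1)


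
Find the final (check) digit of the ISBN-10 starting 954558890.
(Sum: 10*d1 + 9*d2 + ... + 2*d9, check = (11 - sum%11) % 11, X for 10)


Weighted sum: 331
331 mod 11 = 1

Check digit: X


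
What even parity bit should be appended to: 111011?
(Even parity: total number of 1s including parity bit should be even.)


Number of 1s in data: 5
Parity bit: 1

1


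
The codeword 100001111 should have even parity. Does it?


Number of 1s: 5

No, parity error (5 ones)


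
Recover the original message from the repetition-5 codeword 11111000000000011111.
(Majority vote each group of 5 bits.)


Groups: 11111, 00000, 00000, 11111
Majority votes: 1001

1001


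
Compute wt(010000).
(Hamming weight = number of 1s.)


Counting 1s in 010000

1


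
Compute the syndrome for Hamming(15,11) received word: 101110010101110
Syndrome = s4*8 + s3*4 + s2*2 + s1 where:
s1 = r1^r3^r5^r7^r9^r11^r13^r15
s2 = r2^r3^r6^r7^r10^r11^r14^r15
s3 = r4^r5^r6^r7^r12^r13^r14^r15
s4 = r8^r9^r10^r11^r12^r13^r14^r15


s1=0, s2=1, s3=1, s4=1

Syndrome = 14 (error at position 14)


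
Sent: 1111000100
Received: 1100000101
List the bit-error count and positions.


XOR: 0011000001

3 error(s) at position(s): 2, 3, 9


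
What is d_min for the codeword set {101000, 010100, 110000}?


Comparing all pairs, minimum distance: 2
Can detect 1 errors, correct 0 errors

2


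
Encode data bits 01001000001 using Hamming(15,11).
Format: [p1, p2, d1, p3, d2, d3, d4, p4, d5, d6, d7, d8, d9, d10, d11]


Parity bits: p1=1, p2=1, p3=0, p4=0

110010001000001


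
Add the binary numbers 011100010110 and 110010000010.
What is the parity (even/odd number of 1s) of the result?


011100010110 = 1814
110010000010 = 3202
Sum = 5016 = 1001110011000
1s count = 6

even parity (6 ones in 1001110011000)


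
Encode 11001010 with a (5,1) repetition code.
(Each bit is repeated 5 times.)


Each bit -> 5 copies

1111111111000000000011111000001111100000


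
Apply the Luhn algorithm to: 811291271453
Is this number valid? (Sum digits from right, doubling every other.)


Luhn sum = 43
43 mod 10 = 3

Invalid (Luhn sum mod 10 = 3)


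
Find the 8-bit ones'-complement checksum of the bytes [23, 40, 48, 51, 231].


Sum = 393 mod 256 = 137
Complement = 118

118


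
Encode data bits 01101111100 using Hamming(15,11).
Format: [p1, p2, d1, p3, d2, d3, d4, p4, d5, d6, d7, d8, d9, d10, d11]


Parity bits: p1=0, p2=1, p3=0, p4=1

010011011111100


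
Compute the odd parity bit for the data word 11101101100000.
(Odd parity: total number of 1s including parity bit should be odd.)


Number of 1s in data: 7
Parity bit: 0

0


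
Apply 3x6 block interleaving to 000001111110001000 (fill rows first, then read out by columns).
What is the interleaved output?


Matrix:
  000001
  111110
  001000
Read columns: 010010011010010100

010010011010010100


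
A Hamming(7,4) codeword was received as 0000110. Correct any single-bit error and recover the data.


Syndrome = 3: error at position 3

Data: 1110 (corrected bit 3)


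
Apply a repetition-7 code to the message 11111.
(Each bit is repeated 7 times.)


Each bit -> 7 copies

11111111111111111111111111111111111


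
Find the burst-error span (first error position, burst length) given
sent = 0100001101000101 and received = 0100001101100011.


XOR: 0000000000100110

Burst at position 10, length 5


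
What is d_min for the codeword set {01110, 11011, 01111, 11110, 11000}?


Comparing all pairs, minimum distance: 1
Can detect 0 errors, correct 0 errors

1


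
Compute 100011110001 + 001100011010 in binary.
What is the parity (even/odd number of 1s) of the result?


100011110001 = 2289
001100011010 = 794
Sum = 3083 = 110000001011
1s count = 5

odd parity (5 ones in 110000001011)


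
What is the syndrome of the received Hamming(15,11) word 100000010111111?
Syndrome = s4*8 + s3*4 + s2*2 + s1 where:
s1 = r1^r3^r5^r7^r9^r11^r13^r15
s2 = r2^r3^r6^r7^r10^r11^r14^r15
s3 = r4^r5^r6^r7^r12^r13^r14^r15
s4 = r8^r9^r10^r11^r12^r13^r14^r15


s1=0, s2=0, s3=0, s4=1

Syndrome = 8 (error at position 8)


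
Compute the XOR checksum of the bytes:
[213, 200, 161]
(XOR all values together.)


XOR chain: 213 ^ 200 ^ 161 = 188

188


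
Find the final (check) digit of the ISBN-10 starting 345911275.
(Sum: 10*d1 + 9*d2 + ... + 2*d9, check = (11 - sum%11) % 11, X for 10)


Weighted sum: 219
219 mod 11 = 10

Check digit: 1


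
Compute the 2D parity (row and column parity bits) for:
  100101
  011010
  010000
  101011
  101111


Row parities: 11101
Column parities: 101011

Row P: 11101, Col P: 101011, Corner: 0


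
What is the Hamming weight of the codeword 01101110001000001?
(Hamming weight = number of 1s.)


Counting 1s in 01101110001000001

7


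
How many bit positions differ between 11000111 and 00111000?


XOR: 11111111
Count of 1s: 8

8


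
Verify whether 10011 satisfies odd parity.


Number of 1s: 3

Yes, parity is correct (3 ones)


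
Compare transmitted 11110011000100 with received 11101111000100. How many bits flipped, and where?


XOR: 00011100000000

3 error(s) at position(s): 3, 4, 5


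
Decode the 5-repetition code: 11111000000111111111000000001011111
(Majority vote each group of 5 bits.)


Groups: 11111, 00000, 01111, 11111, 00000, 00010, 11111
Majority votes: 1011001

1011001


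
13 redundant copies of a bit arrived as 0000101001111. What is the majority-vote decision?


Ones: 6 out of 13
Threshold: 7

0 (6/13 voted 1)


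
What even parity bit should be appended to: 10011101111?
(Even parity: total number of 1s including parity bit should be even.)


Number of 1s in data: 8
Parity bit: 0

0


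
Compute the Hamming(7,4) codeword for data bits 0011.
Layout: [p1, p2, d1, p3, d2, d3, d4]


Parity bits: p1=1, p2=0, p3=0

1000011


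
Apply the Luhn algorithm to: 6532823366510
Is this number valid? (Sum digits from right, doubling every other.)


Luhn sum = 51
51 mod 10 = 1

Invalid (Luhn sum mod 10 = 1)


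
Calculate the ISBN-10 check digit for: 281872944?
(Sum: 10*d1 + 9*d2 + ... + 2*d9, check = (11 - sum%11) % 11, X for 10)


Weighted sum: 264
264 mod 11 = 0

Check digit: 0


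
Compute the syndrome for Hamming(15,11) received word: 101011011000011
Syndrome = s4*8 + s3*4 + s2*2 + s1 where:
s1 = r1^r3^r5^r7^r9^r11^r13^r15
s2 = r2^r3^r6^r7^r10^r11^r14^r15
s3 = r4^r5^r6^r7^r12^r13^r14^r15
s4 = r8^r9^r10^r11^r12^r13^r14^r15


s1=1, s2=0, s3=0, s4=0

Syndrome = 1 (error at position 1)


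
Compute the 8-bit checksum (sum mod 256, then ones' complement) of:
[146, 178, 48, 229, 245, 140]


Sum = 986 mod 256 = 218
Complement = 37

37


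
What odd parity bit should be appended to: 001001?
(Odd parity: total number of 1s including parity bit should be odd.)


Number of 1s in data: 2
Parity bit: 1

1


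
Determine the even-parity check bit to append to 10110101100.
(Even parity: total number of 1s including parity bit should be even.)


Number of 1s in data: 6
Parity bit: 0

0


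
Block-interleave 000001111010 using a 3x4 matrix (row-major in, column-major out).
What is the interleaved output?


Matrix:
  0000
  0111
  1010
Read columns: 001010011010

001010011010


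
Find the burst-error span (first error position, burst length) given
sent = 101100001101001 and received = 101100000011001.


XOR: 000000001110000

Burst at position 8, length 3


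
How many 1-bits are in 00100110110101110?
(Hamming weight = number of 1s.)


Counting 1s in 00100110110101110

9


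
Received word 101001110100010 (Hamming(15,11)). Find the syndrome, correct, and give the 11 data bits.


Syndrome = 15: error at position 15

Data: 10110100011 (corrected bit 15)


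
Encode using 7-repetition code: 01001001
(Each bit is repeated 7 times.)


Each bit -> 7 copies

00000001111111000000000000001111111000000000000001111111


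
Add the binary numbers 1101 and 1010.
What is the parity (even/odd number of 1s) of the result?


1101 = 13
1010 = 10
Sum = 23 = 10111
1s count = 4

even parity (4 ones in 10111)


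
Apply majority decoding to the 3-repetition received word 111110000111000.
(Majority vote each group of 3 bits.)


Groups: 111, 110, 000, 111, 000
Majority votes: 11010

11010


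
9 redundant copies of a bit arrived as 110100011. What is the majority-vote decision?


Ones: 5 out of 9
Threshold: 5

1 (5/9 voted 1)


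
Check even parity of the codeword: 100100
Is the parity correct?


Number of 1s: 2

Yes, parity is correct (2 ones)


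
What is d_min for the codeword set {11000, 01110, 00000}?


Comparing all pairs, minimum distance: 2
Can detect 1 errors, correct 0 errors

2


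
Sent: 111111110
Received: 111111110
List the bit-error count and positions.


XOR: 000000000

0 errors (received matches sent)


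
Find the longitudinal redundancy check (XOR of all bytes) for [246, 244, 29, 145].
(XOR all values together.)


XOR chain: 246 ^ 244 ^ 29 ^ 145 = 142

142


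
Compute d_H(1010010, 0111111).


XOR: 1101101
Count of 1s: 5

5


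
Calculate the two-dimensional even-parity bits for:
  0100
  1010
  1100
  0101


Row parities: 1000
Column parities: 0111

Row P: 1000, Col P: 0111, Corner: 1


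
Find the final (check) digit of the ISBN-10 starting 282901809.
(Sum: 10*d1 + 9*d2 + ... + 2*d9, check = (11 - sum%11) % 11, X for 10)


Weighted sum: 226
226 mod 11 = 6

Check digit: 5


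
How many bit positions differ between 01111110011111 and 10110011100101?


XOR: 11001101111010
Count of 1s: 9

9


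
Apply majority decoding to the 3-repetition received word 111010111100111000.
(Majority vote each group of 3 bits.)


Groups: 111, 010, 111, 100, 111, 000
Majority votes: 101010

101010


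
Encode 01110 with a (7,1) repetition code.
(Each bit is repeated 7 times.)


Each bit -> 7 copies

00000001111111111111111111110000000


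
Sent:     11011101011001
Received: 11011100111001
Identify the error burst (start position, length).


XOR: 00000001100000

Burst at position 7, length 2


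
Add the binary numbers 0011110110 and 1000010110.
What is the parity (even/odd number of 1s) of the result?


0011110110 = 246
1000010110 = 534
Sum = 780 = 1100001100
1s count = 4

even parity (4 ones in 1100001100)


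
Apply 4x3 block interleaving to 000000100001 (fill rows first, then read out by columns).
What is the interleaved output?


Matrix:
  000
  000
  100
  001
Read columns: 001000000001

001000000001


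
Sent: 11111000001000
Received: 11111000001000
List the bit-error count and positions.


XOR: 00000000000000

0 errors (received matches sent)


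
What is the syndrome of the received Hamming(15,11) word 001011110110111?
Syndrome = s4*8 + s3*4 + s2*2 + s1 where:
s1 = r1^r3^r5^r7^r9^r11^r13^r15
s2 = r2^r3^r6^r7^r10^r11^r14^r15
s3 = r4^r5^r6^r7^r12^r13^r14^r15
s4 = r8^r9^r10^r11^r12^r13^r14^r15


s1=0, s2=1, s3=0, s4=0

Syndrome = 2 (error at position 2)


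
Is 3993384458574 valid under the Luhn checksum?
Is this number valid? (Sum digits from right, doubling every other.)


Luhn sum = 75
75 mod 10 = 5

Invalid (Luhn sum mod 10 = 5)


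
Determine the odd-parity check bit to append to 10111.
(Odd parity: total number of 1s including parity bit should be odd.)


Number of 1s in data: 4
Parity bit: 1

1


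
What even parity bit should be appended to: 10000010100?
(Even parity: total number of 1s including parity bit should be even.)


Number of 1s in data: 3
Parity bit: 1

1


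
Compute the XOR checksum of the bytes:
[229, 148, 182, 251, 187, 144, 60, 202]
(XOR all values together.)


XOR chain: 229 ^ 148 ^ 182 ^ 251 ^ 187 ^ 144 ^ 60 ^ 202 = 225

225


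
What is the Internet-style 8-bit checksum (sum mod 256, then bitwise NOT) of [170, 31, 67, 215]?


Sum = 483 mod 256 = 227
Complement = 28

28


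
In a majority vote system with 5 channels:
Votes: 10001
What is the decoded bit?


Ones: 2 out of 5
Threshold: 3

0 (2/5 voted 1)


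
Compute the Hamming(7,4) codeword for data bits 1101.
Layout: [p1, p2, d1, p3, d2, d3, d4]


Parity bits: p1=1, p2=0, p3=0

1010101


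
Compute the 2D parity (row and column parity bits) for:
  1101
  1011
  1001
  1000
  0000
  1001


Row parities: 110100
Column parities: 1110

Row P: 110100, Col P: 1110, Corner: 1


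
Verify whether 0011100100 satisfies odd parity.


Number of 1s: 4

No, parity error (4 ones)


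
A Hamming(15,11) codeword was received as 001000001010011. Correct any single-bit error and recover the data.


Syndrome = 0: no error detected

Data: 10001010011 (no errors)


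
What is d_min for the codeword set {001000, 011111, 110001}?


Comparing all pairs, minimum distance: 4
Can detect 3 errors, correct 1 errors

4


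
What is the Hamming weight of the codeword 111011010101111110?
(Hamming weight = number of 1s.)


Counting 1s in 111011010101111110

13


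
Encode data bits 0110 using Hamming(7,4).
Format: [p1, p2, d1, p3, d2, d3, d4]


Parity bits: p1=1, p2=1, p3=0

1100110


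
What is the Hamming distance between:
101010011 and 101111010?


XOR: 000101001
Count of 1s: 3

3


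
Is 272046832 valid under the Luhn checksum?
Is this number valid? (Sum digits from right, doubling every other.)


Luhn sum = 32
32 mod 10 = 2

Invalid (Luhn sum mod 10 = 2)


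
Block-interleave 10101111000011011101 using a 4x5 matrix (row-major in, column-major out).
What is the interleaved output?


Matrix:
  10101
  11100
  00110
  11101
Read columns: 11010101111100101001

11010101111100101001


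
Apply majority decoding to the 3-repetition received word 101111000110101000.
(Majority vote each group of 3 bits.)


Groups: 101, 111, 000, 110, 101, 000
Majority votes: 110110

110110


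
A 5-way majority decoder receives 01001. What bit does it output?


Ones: 2 out of 5
Threshold: 3

0 (2/5 voted 1)


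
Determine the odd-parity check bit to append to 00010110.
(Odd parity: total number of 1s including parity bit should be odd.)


Number of 1s in data: 3
Parity bit: 0

0


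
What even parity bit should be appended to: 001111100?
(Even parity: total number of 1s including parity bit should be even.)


Number of 1s in data: 5
Parity bit: 1

1


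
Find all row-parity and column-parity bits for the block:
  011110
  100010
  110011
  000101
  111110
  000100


Row parities: 000011
Column parities: 110000

Row P: 000011, Col P: 110000, Corner: 0


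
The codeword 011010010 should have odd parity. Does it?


Number of 1s: 4

No, parity error (4 ones)


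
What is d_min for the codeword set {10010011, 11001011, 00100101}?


Comparing all pairs, minimum distance: 3
Can detect 2 errors, correct 1 errors

3


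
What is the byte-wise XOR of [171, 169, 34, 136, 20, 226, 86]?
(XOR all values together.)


XOR chain: 171 ^ 169 ^ 34 ^ 136 ^ 20 ^ 226 ^ 86 = 8

8


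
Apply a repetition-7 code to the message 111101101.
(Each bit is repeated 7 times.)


Each bit -> 7 copies

111111111111111111111111111100000001111111111111100000001111111


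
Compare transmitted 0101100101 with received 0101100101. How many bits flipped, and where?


XOR: 0000000000

0 errors (received matches sent)


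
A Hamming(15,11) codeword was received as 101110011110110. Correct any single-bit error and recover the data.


Syndrome = 0: no error detected

Data: 11001110110 (no errors)


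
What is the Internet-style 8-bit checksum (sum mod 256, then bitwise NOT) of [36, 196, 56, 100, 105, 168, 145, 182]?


Sum = 988 mod 256 = 220
Complement = 35

35


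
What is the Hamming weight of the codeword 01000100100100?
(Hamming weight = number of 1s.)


Counting 1s in 01000100100100

4


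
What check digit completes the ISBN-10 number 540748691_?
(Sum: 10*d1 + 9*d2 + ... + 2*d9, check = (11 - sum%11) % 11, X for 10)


Weighted sum: 252
252 mod 11 = 10

Check digit: 1


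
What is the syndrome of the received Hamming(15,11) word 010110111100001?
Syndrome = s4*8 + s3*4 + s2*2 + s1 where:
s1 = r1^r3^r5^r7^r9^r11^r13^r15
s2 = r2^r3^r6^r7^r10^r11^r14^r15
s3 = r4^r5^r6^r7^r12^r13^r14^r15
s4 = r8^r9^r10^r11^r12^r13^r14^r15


s1=0, s2=0, s3=0, s4=0

Syndrome = 0 (no error)


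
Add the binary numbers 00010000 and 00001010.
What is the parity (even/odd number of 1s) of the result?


00010000 = 16
00001010 = 10
Sum = 26 = 11010
1s count = 3

odd parity (3 ones in 11010)


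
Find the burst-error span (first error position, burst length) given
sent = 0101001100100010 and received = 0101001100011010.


XOR: 0000000000111000

Burst at position 10, length 3


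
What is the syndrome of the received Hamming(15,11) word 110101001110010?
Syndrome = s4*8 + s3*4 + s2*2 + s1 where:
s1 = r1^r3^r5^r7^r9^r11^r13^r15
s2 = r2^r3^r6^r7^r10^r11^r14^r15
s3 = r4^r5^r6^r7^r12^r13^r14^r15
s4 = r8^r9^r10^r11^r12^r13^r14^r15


s1=1, s2=1, s3=1, s4=0

Syndrome = 7 (error at position 7)


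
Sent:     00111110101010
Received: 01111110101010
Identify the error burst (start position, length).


XOR: 01000000000000

Burst at position 1, length 1


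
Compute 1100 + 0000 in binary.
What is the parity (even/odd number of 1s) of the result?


1100 = 12
0000 = 0
Sum = 12 = 1100
1s count = 2

even parity (2 ones in 1100)


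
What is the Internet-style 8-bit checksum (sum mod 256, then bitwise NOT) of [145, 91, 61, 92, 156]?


Sum = 545 mod 256 = 33
Complement = 222

222


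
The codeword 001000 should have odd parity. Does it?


Number of 1s: 1

Yes, parity is correct (1 ones)


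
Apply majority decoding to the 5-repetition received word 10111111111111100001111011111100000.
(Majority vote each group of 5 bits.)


Groups: 10111, 11111, 11111, 00001, 11101, 11111, 00000
Majority votes: 1110110

1110110


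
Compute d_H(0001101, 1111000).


XOR: 1110101
Count of 1s: 5

5


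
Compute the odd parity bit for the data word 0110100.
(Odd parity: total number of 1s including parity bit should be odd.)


Number of 1s in data: 3
Parity bit: 0

0


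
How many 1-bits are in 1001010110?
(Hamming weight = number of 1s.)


Counting 1s in 1001010110

5


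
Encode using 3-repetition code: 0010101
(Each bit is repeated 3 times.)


Each bit -> 3 copies

000000111000111000111


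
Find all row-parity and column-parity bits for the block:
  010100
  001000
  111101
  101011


Row parities: 0110
Column parities: 001010

Row P: 0110, Col P: 001010, Corner: 0


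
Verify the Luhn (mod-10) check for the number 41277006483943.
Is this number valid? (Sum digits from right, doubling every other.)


Luhn sum = 73
73 mod 10 = 3

Invalid (Luhn sum mod 10 = 3)


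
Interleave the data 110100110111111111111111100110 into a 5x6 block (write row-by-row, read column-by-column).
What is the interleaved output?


Matrix:
  110100
  110111
  111111
  111111
  100110
Read columns: 111111111000110111110111101110

111111111000110111110111101110


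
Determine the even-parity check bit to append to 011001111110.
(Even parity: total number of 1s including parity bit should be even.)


Number of 1s in data: 8
Parity bit: 0

0


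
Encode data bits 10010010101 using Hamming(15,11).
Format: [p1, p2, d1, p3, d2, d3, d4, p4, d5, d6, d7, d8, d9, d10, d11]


Parity bits: p1=1, p2=0, p3=1, p4=1

101100110010101


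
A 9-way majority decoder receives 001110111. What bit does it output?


Ones: 6 out of 9
Threshold: 5

1 (6/9 voted 1)


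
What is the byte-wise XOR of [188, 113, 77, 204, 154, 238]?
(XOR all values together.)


XOR chain: 188 ^ 113 ^ 77 ^ 204 ^ 154 ^ 238 = 56

56


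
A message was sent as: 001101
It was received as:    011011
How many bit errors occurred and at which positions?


XOR: 010110

3 error(s) at position(s): 1, 3, 4


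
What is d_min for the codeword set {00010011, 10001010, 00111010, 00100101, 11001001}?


Comparing all pairs, minimum distance: 3
Can detect 2 errors, correct 1 errors

3


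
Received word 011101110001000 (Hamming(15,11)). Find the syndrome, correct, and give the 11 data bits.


Syndrome = 0: no error detected

Data: 10110001000 (no errors)


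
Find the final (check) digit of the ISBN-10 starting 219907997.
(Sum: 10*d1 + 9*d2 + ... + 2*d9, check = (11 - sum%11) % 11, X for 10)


Weighted sum: 276
276 mod 11 = 1

Check digit: X


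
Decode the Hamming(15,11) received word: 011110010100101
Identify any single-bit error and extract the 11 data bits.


Syndrome = 0: no error detected

Data: 11000100101 (no errors)


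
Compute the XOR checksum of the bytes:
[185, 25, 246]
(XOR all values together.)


XOR chain: 185 ^ 25 ^ 246 = 86

86


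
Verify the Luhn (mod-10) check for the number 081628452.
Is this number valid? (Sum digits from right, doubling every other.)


Luhn sum = 27
27 mod 10 = 7

Invalid (Luhn sum mod 10 = 7)


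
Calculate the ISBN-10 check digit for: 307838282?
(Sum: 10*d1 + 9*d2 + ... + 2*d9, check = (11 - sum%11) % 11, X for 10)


Weighted sum: 236
236 mod 11 = 5

Check digit: 6


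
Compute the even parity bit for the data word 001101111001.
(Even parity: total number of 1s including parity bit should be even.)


Number of 1s in data: 7
Parity bit: 1

1


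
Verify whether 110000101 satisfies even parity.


Number of 1s: 4

Yes, parity is correct (4 ones)


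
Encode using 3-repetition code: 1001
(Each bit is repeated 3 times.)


Each bit -> 3 copies

111000000111


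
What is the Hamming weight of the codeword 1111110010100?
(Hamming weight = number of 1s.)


Counting 1s in 1111110010100

8


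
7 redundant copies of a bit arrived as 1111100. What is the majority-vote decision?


Ones: 5 out of 7
Threshold: 4

1 (5/7 voted 1)


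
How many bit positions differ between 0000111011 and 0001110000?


XOR: 0001001011
Count of 1s: 4

4


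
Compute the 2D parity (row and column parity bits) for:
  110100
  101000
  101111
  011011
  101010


Row parities: 10101
Column parities: 000010

Row P: 10101, Col P: 000010, Corner: 1


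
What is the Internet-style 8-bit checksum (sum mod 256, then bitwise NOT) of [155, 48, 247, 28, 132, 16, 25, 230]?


Sum = 881 mod 256 = 113
Complement = 142

142


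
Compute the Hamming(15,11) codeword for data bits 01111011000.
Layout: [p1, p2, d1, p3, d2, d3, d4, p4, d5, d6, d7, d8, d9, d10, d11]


Parity bits: p1=0, p2=1, p3=0, p4=1

010011111011000


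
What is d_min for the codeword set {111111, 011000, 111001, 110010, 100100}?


Comparing all pairs, minimum distance: 2
Can detect 1 errors, correct 0 errors

2


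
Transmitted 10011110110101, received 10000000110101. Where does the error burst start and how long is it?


XOR: 00011110000000

Burst at position 3, length 4


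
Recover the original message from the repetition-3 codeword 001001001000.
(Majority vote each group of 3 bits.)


Groups: 001, 001, 001, 000
Majority votes: 0000

0000


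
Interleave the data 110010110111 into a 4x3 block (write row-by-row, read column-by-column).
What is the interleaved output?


Matrix:
  110
  010
  110
  111
Read columns: 101111110001

101111110001


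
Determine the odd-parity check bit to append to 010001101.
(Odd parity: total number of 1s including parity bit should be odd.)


Number of 1s in data: 4
Parity bit: 1

1


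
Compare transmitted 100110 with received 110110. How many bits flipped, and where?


XOR: 010000

1 error(s) at position(s): 1


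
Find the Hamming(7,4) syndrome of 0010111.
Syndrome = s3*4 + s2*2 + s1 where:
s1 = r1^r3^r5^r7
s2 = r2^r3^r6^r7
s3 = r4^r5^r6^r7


s1=1, s2=1, s3=1

Syndrome = 7 (error at position 7)


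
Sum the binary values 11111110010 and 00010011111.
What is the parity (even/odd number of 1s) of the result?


11111110010 = 2034
00010011111 = 159
Sum = 2193 = 100010010001
1s count = 4

even parity (4 ones in 100010010001)


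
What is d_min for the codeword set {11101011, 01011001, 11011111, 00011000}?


Comparing all pairs, minimum distance: 2
Can detect 1 errors, correct 0 errors

2


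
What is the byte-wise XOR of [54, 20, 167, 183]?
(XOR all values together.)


XOR chain: 54 ^ 20 ^ 167 ^ 183 = 50

50


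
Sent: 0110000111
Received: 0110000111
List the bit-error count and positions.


XOR: 0000000000

0 errors (received matches sent)


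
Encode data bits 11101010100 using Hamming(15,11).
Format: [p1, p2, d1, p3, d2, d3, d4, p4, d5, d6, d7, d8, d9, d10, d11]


Parity bits: p1=1, p2=1, p3=1, p4=1

111111011010100


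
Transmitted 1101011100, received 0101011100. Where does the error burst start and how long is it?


XOR: 1000000000

Burst at position 0, length 1


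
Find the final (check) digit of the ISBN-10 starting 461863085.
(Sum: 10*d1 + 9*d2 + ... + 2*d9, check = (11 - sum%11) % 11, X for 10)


Weighted sum: 243
243 mod 11 = 1

Check digit: X


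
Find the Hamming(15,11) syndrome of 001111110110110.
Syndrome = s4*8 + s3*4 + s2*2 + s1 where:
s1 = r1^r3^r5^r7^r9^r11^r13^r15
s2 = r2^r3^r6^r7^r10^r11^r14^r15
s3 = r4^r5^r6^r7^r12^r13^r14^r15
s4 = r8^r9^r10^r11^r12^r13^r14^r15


s1=1, s2=0, s3=0, s4=1

Syndrome = 9 (error at position 9)


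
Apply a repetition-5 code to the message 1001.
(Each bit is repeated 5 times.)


Each bit -> 5 copies

11111000000000011111


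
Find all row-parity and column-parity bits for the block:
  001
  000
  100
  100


Row parities: 1011
Column parities: 001

Row P: 1011, Col P: 001, Corner: 1


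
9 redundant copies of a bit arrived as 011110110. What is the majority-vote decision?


Ones: 6 out of 9
Threshold: 5

1 (6/9 voted 1)


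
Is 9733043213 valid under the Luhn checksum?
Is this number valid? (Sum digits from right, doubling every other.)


Luhn sum = 42
42 mod 10 = 2

Invalid (Luhn sum mod 10 = 2)


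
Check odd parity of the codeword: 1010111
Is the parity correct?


Number of 1s: 5

Yes, parity is correct (5 ones)


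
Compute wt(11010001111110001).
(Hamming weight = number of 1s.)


Counting 1s in 11010001111110001

10


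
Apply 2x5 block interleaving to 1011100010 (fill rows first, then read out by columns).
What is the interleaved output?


Matrix:
  10111
  00010
Read columns: 1000101110

1000101110


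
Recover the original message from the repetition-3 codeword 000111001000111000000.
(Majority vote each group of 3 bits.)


Groups: 000, 111, 001, 000, 111, 000, 000
Majority votes: 0100100

0100100


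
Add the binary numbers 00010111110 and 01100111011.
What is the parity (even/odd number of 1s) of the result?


00010111110 = 190
01100111011 = 827
Sum = 1017 = 1111111001
1s count = 8

even parity (8 ones in 1111111001)


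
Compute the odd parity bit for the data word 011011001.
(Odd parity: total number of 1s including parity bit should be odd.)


Number of 1s in data: 5
Parity bit: 0

0


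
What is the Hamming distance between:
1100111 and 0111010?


XOR: 1011101
Count of 1s: 5

5


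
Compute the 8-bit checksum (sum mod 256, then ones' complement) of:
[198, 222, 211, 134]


Sum = 765 mod 256 = 253
Complement = 2

2


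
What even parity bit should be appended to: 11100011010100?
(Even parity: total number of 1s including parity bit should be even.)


Number of 1s in data: 7
Parity bit: 1

1


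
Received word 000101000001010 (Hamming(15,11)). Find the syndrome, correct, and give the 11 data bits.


Syndrome = 0: no error detected

Data: 00100001010 (no errors)


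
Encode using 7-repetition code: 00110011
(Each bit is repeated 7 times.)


Each bit -> 7 copies

00000000000000111111111111110000000000000011111111111111


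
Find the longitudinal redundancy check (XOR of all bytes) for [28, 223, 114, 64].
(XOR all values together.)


XOR chain: 28 ^ 223 ^ 114 ^ 64 = 241

241


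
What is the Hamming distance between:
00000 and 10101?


XOR: 10101
Count of 1s: 3

3


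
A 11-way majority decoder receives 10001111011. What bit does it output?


Ones: 7 out of 11
Threshold: 6

1 (7/11 voted 1)


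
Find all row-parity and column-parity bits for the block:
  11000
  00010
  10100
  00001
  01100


Row parities: 01010
Column parities: 00011

Row P: 01010, Col P: 00011, Corner: 0


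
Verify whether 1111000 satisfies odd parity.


Number of 1s: 4

No, parity error (4 ones)


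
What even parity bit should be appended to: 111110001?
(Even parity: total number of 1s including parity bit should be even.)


Number of 1s in data: 6
Parity bit: 0

0


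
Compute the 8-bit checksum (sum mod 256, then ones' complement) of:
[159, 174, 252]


Sum = 585 mod 256 = 73
Complement = 182

182


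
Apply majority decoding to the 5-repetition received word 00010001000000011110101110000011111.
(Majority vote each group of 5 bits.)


Groups: 00010, 00100, 00000, 11110, 10111, 00000, 11111
Majority votes: 0001101

0001101


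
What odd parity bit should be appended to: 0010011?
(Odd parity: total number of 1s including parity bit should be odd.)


Number of 1s in data: 3
Parity bit: 0

0


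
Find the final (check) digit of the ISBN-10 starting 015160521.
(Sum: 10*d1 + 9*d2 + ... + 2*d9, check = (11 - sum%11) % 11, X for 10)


Weighted sum: 120
120 mod 11 = 10

Check digit: 1


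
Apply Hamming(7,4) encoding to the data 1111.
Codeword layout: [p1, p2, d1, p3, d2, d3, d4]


Parity bits: p1=1, p2=1, p3=1

1111111


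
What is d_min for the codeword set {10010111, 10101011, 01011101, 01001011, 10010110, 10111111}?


Comparing all pairs, minimum distance: 1
Can detect 0 errors, correct 0 errors

1


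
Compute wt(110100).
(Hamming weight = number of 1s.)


Counting 1s in 110100

3


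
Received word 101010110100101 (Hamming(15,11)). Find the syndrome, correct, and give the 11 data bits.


Syndrome = 0: no error detected

Data: 11010100101 (no errors)


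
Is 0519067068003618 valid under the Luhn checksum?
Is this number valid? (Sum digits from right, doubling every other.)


Luhn sum = 60
60 mod 10 = 0

Valid (Luhn sum mod 10 = 0)


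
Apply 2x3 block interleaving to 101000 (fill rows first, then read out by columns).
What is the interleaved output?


Matrix:
  101
  000
Read columns: 100010

100010


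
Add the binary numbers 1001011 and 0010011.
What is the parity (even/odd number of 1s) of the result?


1001011 = 75
0010011 = 19
Sum = 94 = 1011110
1s count = 5

odd parity (5 ones in 1011110)


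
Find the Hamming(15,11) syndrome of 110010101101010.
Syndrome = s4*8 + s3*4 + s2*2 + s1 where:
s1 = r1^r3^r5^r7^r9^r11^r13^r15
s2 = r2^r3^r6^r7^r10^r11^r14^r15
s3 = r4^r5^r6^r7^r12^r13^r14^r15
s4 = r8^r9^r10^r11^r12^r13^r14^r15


s1=0, s2=0, s3=0, s4=0

Syndrome = 0 (no error)


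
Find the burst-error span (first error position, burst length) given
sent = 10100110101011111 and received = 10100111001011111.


XOR: 00000001100000000

Burst at position 7, length 2


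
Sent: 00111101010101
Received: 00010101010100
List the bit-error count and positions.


XOR: 00101000000001

3 error(s) at position(s): 2, 4, 13


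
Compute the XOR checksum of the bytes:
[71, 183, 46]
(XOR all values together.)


XOR chain: 71 ^ 183 ^ 46 = 222

222


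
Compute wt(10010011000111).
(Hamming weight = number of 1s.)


Counting 1s in 10010011000111

7


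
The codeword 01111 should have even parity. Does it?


Number of 1s: 4

Yes, parity is correct (4 ones)


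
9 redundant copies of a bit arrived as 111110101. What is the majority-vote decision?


Ones: 7 out of 9
Threshold: 5

1 (7/9 voted 1)


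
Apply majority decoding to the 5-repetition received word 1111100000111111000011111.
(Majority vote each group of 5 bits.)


Groups: 11111, 00000, 11111, 10000, 11111
Majority votes: 10101

10101


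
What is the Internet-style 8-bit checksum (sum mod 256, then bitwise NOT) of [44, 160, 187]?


Sum = 391 mod 256 = 135
Complement = 120

120


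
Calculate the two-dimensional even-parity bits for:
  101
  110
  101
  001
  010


Row parities: 00011
Column parities: 101

Row P: 00011, Col P: 101, Corner: 0


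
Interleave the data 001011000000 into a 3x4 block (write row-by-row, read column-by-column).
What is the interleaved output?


Matrix:
  0010
  1100
  0000
Read columns: 010010100000

010010100000


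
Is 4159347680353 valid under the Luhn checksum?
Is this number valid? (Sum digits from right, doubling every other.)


Luhn sum = 56
56 mod 10 = 6

Invalid (Luhn sum mod 10 = 6)


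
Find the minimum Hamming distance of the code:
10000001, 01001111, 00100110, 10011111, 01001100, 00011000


Comparing all pairs, minimum distance: 2
Can detect 1 errors, correct 0 errors

2


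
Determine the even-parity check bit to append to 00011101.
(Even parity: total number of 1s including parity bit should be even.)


Number of 1s in data: 4
Parity bit: 0

0


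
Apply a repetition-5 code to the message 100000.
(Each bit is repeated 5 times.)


Each bit -> 5 copies

111110000000000000000000000000


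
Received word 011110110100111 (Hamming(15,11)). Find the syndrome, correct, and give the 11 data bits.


Syndrome = 9: error at position 9

Data: 11011100111 (corrected bit 9)


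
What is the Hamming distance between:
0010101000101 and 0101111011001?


XOR: 0111010011100
Count of 1s: 7

7


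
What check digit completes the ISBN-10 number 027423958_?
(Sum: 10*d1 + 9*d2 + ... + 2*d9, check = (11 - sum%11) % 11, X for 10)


Weighted sum: 196
196 mod 11 = 9

Check digit: 2
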